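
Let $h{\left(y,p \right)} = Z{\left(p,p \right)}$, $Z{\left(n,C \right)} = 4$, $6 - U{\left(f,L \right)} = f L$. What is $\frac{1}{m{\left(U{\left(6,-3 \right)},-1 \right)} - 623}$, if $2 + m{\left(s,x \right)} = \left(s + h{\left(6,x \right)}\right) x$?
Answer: $- \frac{1}{653} \approx -0.0015314$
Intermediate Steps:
$U{\left(f,L \right)} = 6 - L f$ ($U{\left(f,L \right)} = 6 - f L = 6 - L f$)
$h{\left(y,p \right)} = 4$
$m{\left(s,x \right)} = -2 + x \left(4 + s\right)$ ($m{\left(s,x \right)} = -2 + \left(s + 4\right) x = -2 + \left(4 + s\right) x = -2 + x \left(4 + s\right)$)
$\frac{1}{m{\left(U{\left(6,-3 \right)},-1 \right)} - 623} = \frac{1}{\left(-2 + 4 \left(-1\right) + \left(6 - \left(-3\right) 6\right) \left(-1\right)\right) - 623} = \frac{1}{\left(-2 - 4 + \left(6 + 18\right) \left(-1\right)\right) - 623} = \frac{1}{\left(-2 - 4 + 24 \left(-1\right)\right) - 623} = \frac{1}{\left(-2 - 4 - 24\right) - 623} = \frac{1}{-30 - 623} = \frac{1}{-653} = - \frac{1}{653}$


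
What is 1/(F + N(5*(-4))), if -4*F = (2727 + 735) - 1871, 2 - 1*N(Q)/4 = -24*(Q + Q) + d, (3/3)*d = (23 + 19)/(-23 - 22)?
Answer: -60/253561 ≈ -0.00023663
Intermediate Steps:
d = -14/15 (d = (23 + 19)/(-23 - 22) = 42/(-45) = 42*(-1/45) = -14/15 ≈ -0.93333)
N(Q) = 176/15 + 192*Q (N(Q) = 8 - 4*(-24*(Q + Q) - 14/15) = 8 - 4*(-48*Q - 14/15) = 8 - 4*(-14/15 - 48*Q) = 8 + (56/15 + 192*Q) = 176/15 + 192*Q)
F = -1591/4 (F = -((2727 + 735) - 1871)/4 = -(3462 - 1871)/4 = -¼*1591 = -1591/4 ≈ -397.75)
1/(F + N(5*(-4))) = 1/(-1591/4 + (176/15 + 192*(5*(-4)))) = 1/(-1591/4 + (176/15 + 192*(-20))) = 1/(-1591/4 + (176/15 - 3840)) = 1/(-1591/4 - 57424/15) = 1/(-253561/60) = -60/253561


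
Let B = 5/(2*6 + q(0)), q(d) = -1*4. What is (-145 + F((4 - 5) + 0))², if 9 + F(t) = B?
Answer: 1505529/64 ≈ 23524.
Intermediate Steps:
q(d) = -4
B = 5/8 (B = 5/(2*6 - 4) = 5/(12 - 4) = 5/8 ≈ 0.62500)
F(t) = -67/8 (F(t) = -9 + 5/8 = -67/8)
(-145 + F((4 - 5) + 0))² = (-145 - 67/8)² = (-1227/8)² = 1505529/64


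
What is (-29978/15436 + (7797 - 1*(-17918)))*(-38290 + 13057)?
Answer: -5007574162773/7718 ≈ -6.4882e+8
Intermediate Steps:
(-29978/15436 + (7797 - 1*(-17918)))*(-38290 + 13057) = (-29978*1/15436 + (7797 + 17918))*(-25233) = (-14989/7718 + 25715)*(-25233) = (198453381/7718)*(-25233) = -5007574162773/7718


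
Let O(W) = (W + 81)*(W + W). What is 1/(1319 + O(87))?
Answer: 1/30551 ≈ 3.2732e-5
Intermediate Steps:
O(W) = 2*W*(81 + W) (O(W) = (81 + W)*(2*W) = 2*W*(81 + W))
1/(1319 + O(87)) = 1/(1319 + 2*87*(81 + 87)) = 1/(1319 + 2*87*168) = 1/(1319 + 29232) = 1/30551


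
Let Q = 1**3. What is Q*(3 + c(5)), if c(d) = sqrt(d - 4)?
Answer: 4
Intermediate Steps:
c(d) = sqrt(-4 + d)
Q = 1
Q*(3 + c(5)) = 1*(3 + sqrt(-4 + 5)) = 1*(3 + sqrt(1)) = 1*(3 + 1) = 1*4 = 4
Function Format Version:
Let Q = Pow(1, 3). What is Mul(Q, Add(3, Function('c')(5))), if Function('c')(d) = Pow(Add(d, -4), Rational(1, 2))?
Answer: 4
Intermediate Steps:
Function('c')(d) = Pow(Add(-4, d), Rational(1, 2))
Q = 1
Mul(Q, Add(3, Function('c')(5))) = Mul(1, Add(3, Pow(Add(-4, 5), Rational(1, 2)))) = Mul(1, Add(3, Pow(1, Rational(1, 2)))) = Mul(1, Add(3, 1)) = Mul(1, 4) = 4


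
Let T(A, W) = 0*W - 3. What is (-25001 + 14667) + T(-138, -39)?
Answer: -10337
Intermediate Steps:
T(A, W) = -3 (T(A, W) = 0 - 3 = -3)
(-25001 + 14667) + T(-138, -39) = (-25001 + 14667) - 3 = -10334 - 3 = -10337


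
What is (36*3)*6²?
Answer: 3888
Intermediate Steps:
(36*3)*6² = 108*36 = 3888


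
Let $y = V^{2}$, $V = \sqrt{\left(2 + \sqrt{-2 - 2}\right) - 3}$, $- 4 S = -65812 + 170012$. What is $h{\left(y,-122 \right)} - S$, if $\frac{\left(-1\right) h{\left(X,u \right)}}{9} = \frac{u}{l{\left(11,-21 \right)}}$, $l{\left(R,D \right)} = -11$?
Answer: $\frac{285452}{11} \approx 25950.0$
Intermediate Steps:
$S = -26050$ ($S = - \frac{-65812 + 170012}{4} = \left(- \frac{1}{4}\right) 104200 = -26050$)
$V = \sqrt{-1 + 2 i}$ ($V = \sqrt{\left(2 + \sqrt{-4}\right) - 3} = \sqrt{\left(2 + 2 i\right) - 3} = \sqrt{-1 + 2 i} \approx 0.78615 + 1.272 i$)
$y = -1 + 2 i$ ($y = \left(\sqrt{-1 + 2 i}\right)^{2} = -1 + 2 i \approx -1.0 + 2.0 i$)
$h{\left(X,u \right)} = \frac{9 u}{11}$ ($h{\left(X,u \right)} = - 9 \frac{u}{-11} = - 9 u \left(- \frac{1}{11}\right) = - 9 \left(- \frac{u}{11}\right) = \frac{9 u}{11}$)
$h{\left(y,-122 \right)} - S = \frac{9}{11} \left(-122\right) - -26050 = - \frac{1098}{11} + 26050 = \frac{285452}{11}$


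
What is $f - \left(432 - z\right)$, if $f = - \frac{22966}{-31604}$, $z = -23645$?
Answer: $- \frac{380453271}{15802} \approx -24076.0$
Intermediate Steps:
$f = \frac{11483}{15802}$ ($f = \left(-22966\right) \left(- \frac{1}{31604}\right) = \frac{11483}{15802} \approx 0.72668$)
$f - \left(432 - z\right) = \frac{11483}{15802} - \left(432 - -23645\right) = \frac{11483}{15802} - \left(432 + 23645\right) = \frac{11483}{15802} - 24077 = - \frac{380453271}{15802}$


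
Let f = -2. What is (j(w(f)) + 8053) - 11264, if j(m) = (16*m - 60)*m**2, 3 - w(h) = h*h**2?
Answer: 10825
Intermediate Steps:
w(h) = 3 - h**3 (w(h) = 3 - h*h**2 = 3 - h**3)
j(m) = m**2*(-60 + 16*m) (j(m) = (-60 + 16*m)*m**2 = m**2*(-60 + 16*m))
(j(w(f)) + 8053) - 11264 = ((3 - 1*(-2)**3)**2*(-60 + 16*(3 - 1*(-2)**3)) + 8053) - 11264 = ((3 - 1*(-8))**2*(-60 + 16*(3 - 1*(-8))) + 8053) - 11264 = ((3 + 8)**2*(-60 + 16*(3 + 8)) + 8053) - 11264 = (11**2*(-60 + 16*11) + 8053) - 11264 = (121*(-60 + 176) + 8053) - 11264 = (121*116 + 8053) - 11264 = (14036 + 8053) - 11264 = 22089 - 11264 = 10825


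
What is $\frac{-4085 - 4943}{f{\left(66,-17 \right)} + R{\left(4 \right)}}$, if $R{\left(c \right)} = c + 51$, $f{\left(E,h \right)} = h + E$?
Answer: $- \frac{2257}{26} \approx -86.808$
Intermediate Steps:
$f{\left(E,h \right)} = E + h$
$R{\left(c \right)} = 51 + c$
$\frac{-4085 - 4943}{f{\left(66,-17 \right)} + R{\left(4 \right)}} = \frac{-4085 - 4943}{\left(66 - 17\right) + \left(51 + 4\right)} = - \frac{9028}{49 + 55} = - \frac{9028}{104} = \left(-9028\right) \frac{1}{104} = - \frac{2257}{26}$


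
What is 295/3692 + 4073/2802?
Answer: 7932053/5172492 ≈ 1.5335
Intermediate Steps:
295/3692 + 4073/2802 = 7932053/5172492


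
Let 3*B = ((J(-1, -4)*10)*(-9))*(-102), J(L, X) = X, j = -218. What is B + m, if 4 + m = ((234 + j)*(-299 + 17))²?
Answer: 20345900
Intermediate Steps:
B = -12240 (B = ((-4*10*(-9))*(-102))/3 = (-40*(-9)*(-102))/3 = (360*(-102))/3 = (⅓)*(-36720) = -12240)
m = 20358140 (m = -4 + ((234 - 218)*(-299 + 17))² = -4 + (16*(-282))² = -4 + (-4512)² = -4 + 20358144 = 20358140)
B + m = -12240 + 20358140 = 20345900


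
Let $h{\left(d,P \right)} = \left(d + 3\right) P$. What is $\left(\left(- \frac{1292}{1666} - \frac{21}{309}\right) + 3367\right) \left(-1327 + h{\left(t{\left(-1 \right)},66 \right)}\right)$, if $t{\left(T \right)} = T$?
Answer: $- \frac{20301845440}{5047} \approx -4.0226 \cdot 10^{6}$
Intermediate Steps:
$h{\left(d,P \right)} = P \left(3 + d\right)$ ($h{\left(d,P \right)} = \left(3 + d\right) P = P \left(3 + d\right)$)
$\left(\left(- \frac{1292}{1666} - \frac{21}{309}\right) + 3367\right) \left(-1327 + h{\left(t{\left(-1 \right)},66 \right)}\right) = \left(\left(- \frac{1292}{1666} - \frac{21}{309}\right) + 3367\right) \left(-1327 + 66 \left(3 - 1\right)\right) = \left(\left(\left(-1292\right) \frac{1}{1666} - \frac{7}{103}\right) + 3367\right) \left(-1327 + 66 \cdot 2\right) = \left(\left(- \frac{38}{49} - \frac{7}{103}\right) + 3367\right) \left(-1327 + 132\right) = \left(- \frac{4257}{5047} + 3367\right) \left(-1195\right) = \frac{16988992}{5047} \left(-1195\right) = - \frac{20301845440}{5047}$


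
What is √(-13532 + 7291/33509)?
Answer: 3*I*√1688244841997/33509 ≈ 116.33*I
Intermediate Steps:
√(-13532 + 7291/33509) = √(-453436497/33509) = 3*I*√1688244841997/33509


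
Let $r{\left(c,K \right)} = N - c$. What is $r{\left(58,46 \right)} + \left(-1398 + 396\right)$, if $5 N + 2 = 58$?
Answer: $- \frac{5244}{5} \approx -1048.8$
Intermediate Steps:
$N = \frac{56}{5}$ ($N = - \frac{2}{5} + \frac{1}{5} \cdot 58 = - \frac{2}{5} + \frac{58}{5} = \frac{56}{5} \approx 11.2$)
$r{\left(c,K \right)} = \frac{56}{5} - c$
$r{\left(58,46 \right)} + \left(-1398 + 396\right) = \left(\frac{56}{5} - 58\right) + \left(-1398 + 396\right) = \left(\frac{56}{5} - 58\right) - 1002 = - \frac{234}{5} - 1002 = - \frac{5244}{5}$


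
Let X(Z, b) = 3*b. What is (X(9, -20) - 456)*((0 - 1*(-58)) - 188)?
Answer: 67080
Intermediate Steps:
(X(9, -20) - 456)*((0 - 1*(-58)) - 188) = (3*(-20) - 456)*((0 - 1*(-58)) - 188) = (-60 - 456)*((0 + 58) - 188) = -516*(58 - 188) = -516*(-130) = 67080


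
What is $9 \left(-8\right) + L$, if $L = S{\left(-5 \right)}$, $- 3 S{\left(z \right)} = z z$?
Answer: $- \frac{241}{3} \approx -80.333$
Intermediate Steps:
$S{\left(z \right)} = - \frac{z^{2}}{3}$ ($S{\left(z \right)} = - \frac{z z}{3} = - \frac{z^{2}}{3}$)
$L = - \frac{25}{3}$ ($L = - \frac{\left(-5\right)^{2}}{3} = \left(- \frac{1}{3}\right) 25 = - \frac{25}{3} \approx -8.3333$)
$9 \left(-8\right) + L = 9 \left(-8\right) - \frac{25}{3} = -72 - \frac{25}{3} = - \frac{241}{3}$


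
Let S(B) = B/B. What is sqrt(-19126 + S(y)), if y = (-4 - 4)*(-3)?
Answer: 15*I*sqrt(85) ≈ 138.29*I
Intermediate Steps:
y = 24 (y = -8*(-3) = 24)
S(B) = 1
sqrt(-19126 + S(y)) = sqrt(-19126 + 1) = sqrt(-19125) = 15*I*sqrt(85)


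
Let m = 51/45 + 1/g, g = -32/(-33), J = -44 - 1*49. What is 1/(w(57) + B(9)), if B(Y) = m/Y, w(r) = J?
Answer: -4320/400721 ≈ -0.010781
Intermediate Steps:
J = -93 (J = -44 - 49 = -93)
w(r) = -93
g = 32/33 (g = -32*(-1/33) = 32/33 ≈ 0.96970)
m = 1039/480 (m = 51/45 + 1/(32/33) = 51*(1/45) + 1*(33/32) = 17/15 + 33/32 = 1039/480 ≈ 2.1646)
B(Y) = 1039/(480*Y)
1/(w(57) + B(9)) = 1/(-93 + (1039/480)/9) = 1/(-93 + (1039/480)*(⅑)) = 1/(-93 + 1039/4320) = 1/(-400721/4320) = -4320/400721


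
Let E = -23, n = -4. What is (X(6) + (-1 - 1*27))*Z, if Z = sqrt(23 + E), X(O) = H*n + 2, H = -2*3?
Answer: 0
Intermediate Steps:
H = -6
X(O) = 26 (X(O) = -6*(-4) + 2 = 24 + 2 = 26)
Z = 0 (Z = sqrt(23 - 23) = sqrt(0) = 0)
(X(6) + (-1 - 1*27))*Z = (26 + (-1 - 1*27))*0 = (26 + (-1 - 27))*0 = (26 - 28)*0 = -2*0 = 0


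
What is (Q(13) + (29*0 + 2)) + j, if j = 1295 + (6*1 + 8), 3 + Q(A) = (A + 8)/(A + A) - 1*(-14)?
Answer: 34393/26 ≈ 1322.8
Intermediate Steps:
Q(A) = 11 + (8 + A)/(2*A) (Q(A) = -3 + ((A + 8)/(A + A) - 1*(-14)) = -3 + ((8 + A)/((2*A)) + 14) = -3 + ((8 + A)*(1/(2*A)) + 14) = -3 + ((8 + A)/(2*A) + 14) = -3 + (14 + (8 + A)/(2*A)) = 11 + (8 + A)/(2*A))
j = 1309 (j = 1295 + (6 + 8) = 1295 + 14 = 1309)
(Q(13) + (29*0 + 2)) + j = ((23/2 + 4/13) + (29*0 + 2)) + 1309 = ((23/2 + 4*(1/13)) + (0 + 2)) + 1309 = ((23/2 + 4/13) + 2) + 1309 = (307/26 + 2) + 1309 = 359/26 + 1309 = 34393/26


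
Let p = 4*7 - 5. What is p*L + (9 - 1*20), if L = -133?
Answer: -3070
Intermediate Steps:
p = 23 (p = 28 - 5 = 23)
p*L + (9 - 1*20) = 23*(-133) + (9 - 1*20) = -3059 + (9 - 20) = -3059 - 11 = -3070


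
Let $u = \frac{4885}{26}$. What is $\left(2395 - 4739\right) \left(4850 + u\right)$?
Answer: $- \frac{153514420}{13} \approx -1.1809 \cdot 10^{7}$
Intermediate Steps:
$u = \frac{4885}{26}$ ($u = 4885 \cdot \frac{1}{26} = \frac{4885}{26} \approx 187.88$)
$\left(2395 - 4739\right) \left(4850 + u\right) = \left(2395 - 4739\right) \left(4850 + \frac{4885}{26}\right) = \left(-2344\right) \frac{130985}{26} = - \frac{153514420}{13}$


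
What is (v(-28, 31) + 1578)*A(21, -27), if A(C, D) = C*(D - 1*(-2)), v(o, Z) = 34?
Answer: -846300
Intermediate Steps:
A(C, D) = C*(2 + D) (A(C, D) = C*(D + 2) = C*(2 + D))
(v(-28, 31) + 1578)*A(21, -27) = (34 + 1578)*(21*(2 - 27)) = 1612*(21*(-25)) = 1612*(-525) = -846300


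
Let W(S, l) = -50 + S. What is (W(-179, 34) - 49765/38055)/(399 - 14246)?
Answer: 1752872/105389517 ≈ 0.016632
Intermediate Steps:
(W(-179, 34) - 49765/38055)/(399 - 14246) = ((-50 - 179) - 49765/38055)/(399 - 14246) = (-229 - 49765*1/38055)/(-13847) = (-229 - 9953/7611)*(-1/13847) = -1752872/7611*(-1/13847) = 1752872/105389517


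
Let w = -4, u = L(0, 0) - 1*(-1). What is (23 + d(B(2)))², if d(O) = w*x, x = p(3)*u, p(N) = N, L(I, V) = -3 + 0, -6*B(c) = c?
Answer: 2209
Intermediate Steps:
B(c) = -c/6
L(I, V) = -3
u = -2 (u = -3 - 1*(-1) = -3 + 1 = -2)
x = -6 (x = 3*(-2) = -6)
d(O) = 24 (d(O) = -4*(-6) = 24)
(23 + d(B(2)))² = (23 + 24)² = 47² = 2209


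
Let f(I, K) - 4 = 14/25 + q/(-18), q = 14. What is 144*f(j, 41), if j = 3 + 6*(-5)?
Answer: 13616/25 ≈ 544.64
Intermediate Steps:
j = -27 (j = 3 - 30 = -27)
f(I, K) = 851/225 (f(I, K) = 4 + (14/25 + 14/(-18)) = 4 + (14*(1/25) + 14*(-1/18)) = 4 + (14/25 - 7/9) = 4 - 49/225 = 851/225)
144*f(j, 41) = 144*(851/225) = 13616/25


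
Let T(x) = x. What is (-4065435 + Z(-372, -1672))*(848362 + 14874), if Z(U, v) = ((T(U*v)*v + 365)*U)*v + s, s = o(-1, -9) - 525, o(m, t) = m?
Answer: -558372592607173591588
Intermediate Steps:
s = -526 (s = -1 - 525 = -526)
Z(U, v) = -526 + U*v*(365 + U*v**2) (Z(U, v) = (((U*v)*v + 365)*U)*v - 526 = ((U*v**2 + 365)*U)*v - 526 = ((365 + U*v**2)*U)*v - 526 = (U*(365 + U*v**2))*v - 526 = U*v*(365 + U*v**2) - 526 = -526 + U*v*(365 + U*v**2))
(-4065435 + Z(-372, -1672))*(848362 + 14874) = (-4065435 + (-526 + (-372)**2*(-1672)**3 + 365*(-372)*(-1672)))*(848362 + 14874) = (-4065435 + (-526 + 138384*(-4674216448) + 227024160))*863236 = (-4065435 + (-526 - 646836768940032 + 227024160))*863236 = (-4065435 - 646836541916398)*863236 = -646836545981833*863236 = -558372592607173591588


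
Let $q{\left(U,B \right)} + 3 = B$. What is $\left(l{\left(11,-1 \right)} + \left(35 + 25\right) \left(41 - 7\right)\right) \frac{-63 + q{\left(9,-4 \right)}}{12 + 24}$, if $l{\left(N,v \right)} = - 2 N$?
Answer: $- \frac{35315}{9} \approx -3923.9$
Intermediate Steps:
$q{\left(U,B \right)} = -3 + B$
$\left(l{\left(11,-1 \right)} + \left(35 + 25\right) \left(41 - 7\right)\right) \frac{-63 + q{\left(9,-4 \right)}}{12 + 24} = \left(\left(-2\right) 11 + \left(35 + 25\right) \left(41 - 7\right)\right) \frac{-63 - 7}{12 + 24} = \left(-22 + 60 \cdot 34\right) \frac{-63 - 7}{36} = \left(-22 + 2040\right) \left(\left(-70\right) \frac{1}{36}\right) = 2018 \left(- \frac{35}{18}\right) = - \frac{35315}{9}$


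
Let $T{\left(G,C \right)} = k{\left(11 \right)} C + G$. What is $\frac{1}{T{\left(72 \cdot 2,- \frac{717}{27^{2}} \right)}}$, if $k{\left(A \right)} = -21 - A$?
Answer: $\frac{243}{42640} \approx 0.0056989$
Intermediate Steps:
$T{\left(G,C \right)} = G - 32 C$ ($T{\left(G,C \right)} = \left(-21 - 11\right) C + G = - 32 C + G = G - 32 C$)
$\frac{1}{T{\left(72 \cdot 2,- \frac{717}{27^{2}} \right)}} = \frac{1}{72 \cdot 2 - 32 \left(- \frac{717}{27^{2}}\right)} = \frac{1}{144 - 32 \left(- \frac{717}{729}\right)} = \frac{1}{144 - 32 \left(\left(-717\right) \frac{1}{729}\right)} = \frac{1}{144 - - \frac{7648}{243}} = \frac{1}{144 + \frac{7648}{243}} = \frac{1}{\frac{42640}{243}} = \frac{243}{42640}$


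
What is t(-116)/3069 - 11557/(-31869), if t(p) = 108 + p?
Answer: 1304203/3622443 ≈ 0.36003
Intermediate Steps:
t(-116)/3069 - 11557/(-31869) = (108 - 116)/3069 - 11557/(-31869) = -8*1/3069 - 11557*(-1/31869) = -8/3069 + 11557/31869 = 1304203/3622443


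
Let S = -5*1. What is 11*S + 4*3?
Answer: -43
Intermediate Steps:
S = -5
11*S + 4*3 = 11*(-5) + 4*3 = -55 + 12 = -43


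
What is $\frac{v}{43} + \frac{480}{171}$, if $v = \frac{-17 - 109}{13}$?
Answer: $\frac{82258}{31863} \approx 2.5816$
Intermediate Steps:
$v = - \frac{126}{13}$ ($v = \left(-126\right) \frac{1}{13} = - \frac{126}{13} \approx -9.6923$)
$\frac{v}{43} + \frac{480}{171} = - \frac{126}{13 \cdot 43} + \frac{480}{171} = \left(- \frac{126}{13}\right) \frac{1}{43} + 480 \cdot \frac{1}{171} = - \frac{126}{559} + \frac{160}{57} = \frac{82258}{31863}$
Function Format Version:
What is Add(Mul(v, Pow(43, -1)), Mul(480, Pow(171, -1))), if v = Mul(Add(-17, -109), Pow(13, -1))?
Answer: Rational(82258, 31863) ≈ 2.5816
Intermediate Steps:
v = Rational(-126, 13) (v = Mul(-126, Rational(1, 13)) = Rational(-126, 13) ≈ -9.6923)
Add(Mul(v, Pow(43, -1)), Mul(480, Pow(171, -1))) = Add(Mul(Rational(-126, 13), Pow(43, -1)), Mul(480, Pow(171, -1))) = Add(Mul(Rational(-126, 13), Rational(1, 43)), Mul(480, Rational(1, 171))) = Add(Rational(-126, 559), Rational(160, 57)) = Rational(82258, 31863)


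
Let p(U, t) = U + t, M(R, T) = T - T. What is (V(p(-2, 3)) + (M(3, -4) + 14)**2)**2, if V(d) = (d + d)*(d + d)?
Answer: 40000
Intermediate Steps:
M(R, T) = 0
V(d) = 4*d**2 (V(d) = (2*d)*(2*d) = 4*d**2)
(V(p(-2, 3)) + (M(3, -4) + 14)**2)**2 = (4*(-2 + 3)**2 + (0 + 14)**2)**2 = (4*1**2 + 14**2)**2 = (4*1 + 196)**2 = (4 + 196)**2 = 200**2 = 40000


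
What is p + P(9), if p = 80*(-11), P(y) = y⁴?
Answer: 5681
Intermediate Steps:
p = -880
p + P(9) = -880 + 9⁴ = -880 + 6561 = 5681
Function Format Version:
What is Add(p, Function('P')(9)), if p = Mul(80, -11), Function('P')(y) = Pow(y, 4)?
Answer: 5681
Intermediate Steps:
p = -880
Add(p, Function('P')(9)) = Add(-880, Pow(9, 4)) = Add(-880, 6561) = 5681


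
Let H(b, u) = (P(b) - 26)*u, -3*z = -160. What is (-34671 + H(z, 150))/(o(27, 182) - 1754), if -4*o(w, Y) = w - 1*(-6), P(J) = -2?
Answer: 22212/1007 ≈ 22.058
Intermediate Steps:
z = 160/3 (z = -⅓*(-160) = 160/3 ≈ 53.333)
o(w, Y) = -3/2 - w/4 (o(w, Y) = -(w - 1*(-6))/4 = -(w + 6)/4 = -(6 + w)/4 = -3/2 - w/4)
H(b, u) = -28*u (H(b, u) = (-2 - 26)*u = -28*u)
(-34671 + H(z, 150))/(o(27, 182) - 1754) = (-34671 - 28*150)/((-3/2 - ¼*27) - 1754) = (-34671 - 4200)/((-3/2 - 27/4) - 1754) = -38871/(-33/4 - 1754) = -38871/(-7049/4) = -38871*(-4/7049) = 22212/1007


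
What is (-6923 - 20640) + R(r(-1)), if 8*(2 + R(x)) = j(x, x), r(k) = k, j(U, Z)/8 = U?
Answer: -27566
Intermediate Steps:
j(U, Z) = 8*U
R(x) = -2 + x (R(x) = -2 + (8*x)/8 = -2 + x)
(-6923 - 20640) + R(r(-1)) = (-6923 - 20640) + (-2 - 1) = -27563 - 3 = -27566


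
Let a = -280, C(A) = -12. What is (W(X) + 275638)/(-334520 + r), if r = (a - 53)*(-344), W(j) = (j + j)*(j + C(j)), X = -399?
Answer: -18863/6874 ≈ -2.7441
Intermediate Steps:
W(j) = 2*j*(-12 + j) (W(j) = (j + j)*(j - 12) = (2*j)*(-12 + j) = 2*j*(-12 + j))
r = 114552 (r = (-280 - 53)*(-344) = -333*(-344) = 114552)
(W(X) + 275638)/(-334520 + r) = (2*(-399)*(-12 - 399) + 275638)/(-334520 + 114552) = (2*(-399)*(-411) + 275638)/(-219968) = (327978 + 275638)*(-1/219968) = 603616*(-1/219968) = -18863/6874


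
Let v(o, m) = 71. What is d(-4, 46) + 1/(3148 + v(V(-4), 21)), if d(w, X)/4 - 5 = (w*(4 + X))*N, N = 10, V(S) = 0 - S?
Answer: -25687619/3219 ≈ -7980.0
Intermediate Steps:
V(S) = -S
d(w, X) = 20 + 40*w*(4 + X) (d(w, X) = 20 + 4*((w*(4 + X))*10) = 20 + 4*(10*w*(4 + X)) = 20 + 40*w*(4 + X))
d(-4, 46) + 1/(3148 + v(V(-4), 21)) = (20 + 160*(-4) + 40*46*(-4)) + 1/(3148 + 71) = (20 - 640 - 7360) + 1/3219 = -7980 + 1/3219 = -25687619/3219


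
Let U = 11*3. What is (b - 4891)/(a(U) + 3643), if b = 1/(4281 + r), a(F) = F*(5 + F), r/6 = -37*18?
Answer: -23626/23655 ≈ -0.99877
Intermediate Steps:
r = -3996 (r = 6*(-37*18) = 6*(-666) = -3996)
U = 33
b = 1/285 (b = 1/(4281 - 3996) = 1/285 ≈ 0.0035088)
(b - 4891)/(a(U) + 3643) = (1/285 - 4891)/(33*(5 + 33) + 3643) = -1393934/(285*(33*38 + 3643)) = -1393934/(285*(1254 + 3643)) = -1393934/285/4897 = -1393934/285*1/4897 = -23626/23655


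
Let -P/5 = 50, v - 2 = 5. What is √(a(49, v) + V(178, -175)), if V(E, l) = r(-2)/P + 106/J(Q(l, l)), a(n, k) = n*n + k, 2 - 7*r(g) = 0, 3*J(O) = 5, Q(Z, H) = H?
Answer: √75692715/175 ≈ 49.715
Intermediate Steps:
v = 7 (v = 2 + 5 = 7)
P = -250 (P = -5*50 = -250)
J(O) = 5/3 (J(O) = (⅓)*5 = 5/3)
r(g) = 2/7 (r(g) = 2/7 - ⅐*0 = 2/7 + 0 = 2/7)
a(n, k) = k + n² (a(n, k) = n² + k = k + n²)
V(E, l) = 55649/875 (V(E, l) = (2/7)/(-250) + 106/(5/3) = (2/7)*(-1/250) + 106*(⅗) = -1/875 + 318/5 = 55649/875)
√(a(49, v) + V(178, -175)) = √((7 + 49²) + 55649/875) = √((7 + 2401) + 55649/875) = √(2408 + 55649/875) = √(2162649/875) = √75692715/175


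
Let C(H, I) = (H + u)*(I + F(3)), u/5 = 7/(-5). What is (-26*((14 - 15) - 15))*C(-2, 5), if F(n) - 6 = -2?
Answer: -33696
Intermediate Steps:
u = -7 (u = 5*(7/(-5)) = 5*(7*(-1/5)) = 5*(-7/5) = -7)
F(n) = 4 (F(n) = 6 - 2 = 4)
C(H, I) = (-7 + H)*(4 + I) (C(H, I) = (H - 7)*(I + 4) = (-7 + H)*(4 + I))
(-26*((14 - 15) - 15))*C(-2, 5) = (-26*((14 - 15) - 15))*(-28 - 7*5 + 4*(-2) - 2*5) = (-26*(-1 - 15))*(-28 - 35 - 8 - 10) = -26*(-16)*(-81) = 416*(-81) = -33696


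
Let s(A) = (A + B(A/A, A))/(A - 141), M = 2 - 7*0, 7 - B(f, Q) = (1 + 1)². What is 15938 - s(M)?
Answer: 2215387/139 ≈ 15938.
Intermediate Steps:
B(f, Q) = 3 (B(f, Q) = 7 - (1 + 1)² = 7 - 1*2² = 7 - 1*4 = 7 - 4 = 3)
M = 2 (M = 2 + 0 = 2)
s(A) = (3 + A)/(-141 + A) (s(A) = (A + 3)/(A - 141) = (3 + A)/(-141 + A))
15938 - s(M) = 15938 - (3 + 2)/(-141 + 2) = 15938 - 5/(-139) = 15938 - (-1)*5/139 = 15938 - 1*(-5/139) = 15938 + 5/139 = 2215387/139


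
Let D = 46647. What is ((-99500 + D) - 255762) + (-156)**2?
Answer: -284279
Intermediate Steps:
((-99500 + D) - 255762) + (-156)**2 = ((-99500 + 46647) - 255762) + (-156)**2 = (-52853 - 255762) + 24336 = -308615 + 24336 = -284279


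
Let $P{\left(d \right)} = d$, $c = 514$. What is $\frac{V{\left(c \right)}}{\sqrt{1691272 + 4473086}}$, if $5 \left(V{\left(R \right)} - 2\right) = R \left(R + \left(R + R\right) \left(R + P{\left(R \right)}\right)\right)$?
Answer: $\frac{90575197 \sqrt{6164358}}{5136965} \approx 43777.0$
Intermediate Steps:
$V{\left(R \right)} = 2 + \frac{R \left(R + 4 R^{2}\right)}{5}$ ($V{\left(R \right)} = 2 + \frac{R \left(R + \left(R + R\right) \left(R + R\right)\right)}{5} = 2 + \frac{R \left(R + 2 R 2 R\right)}{5} = 2 + \frac{R \left(R + 4 R^{2}\right)}{5}$)
$\frac{V{\left(c \right)}}{\sqrt{1691272 + 4473086}} = \frac{2 + \frac{514^{2}}{5} + \frac{4 \cdot 514^{3}}{5}}{\sqrt{1691272 + 4473086}} = \frac{2 + \frac{1}{5} \cdot 264196 + \frac{4}{5} \cdot 135796744}{\sqrt{6164358}} = \left(2 + \frac{264196}{5} + \frac{543186976}{5}\right) \frac{\sqrt{6164358}}{6164358} = \frac{543451182 \frac{\sqrt{6164358}}{6164358}}{5} = \frac{90575197 \sqrt{6164358}}{5136965}$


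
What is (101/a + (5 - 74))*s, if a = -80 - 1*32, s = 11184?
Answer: -5472471/7 ≈ -7.8178e+5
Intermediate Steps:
a = -112 (a = -80 - 32 = -112)
(101/a + (5 - 74))*s = (101/(-112) + (5 - 74))*11184 = (101*(-1/112) - 69)*11184 = (-101/112 - 69)*11184 = -7829/112*11184 = -5472471/7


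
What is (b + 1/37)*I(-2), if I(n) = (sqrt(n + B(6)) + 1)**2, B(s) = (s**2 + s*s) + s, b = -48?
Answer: -136675/37 - 7100*sqrt(19)/37 ≈ -4530.4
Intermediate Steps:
B(s) = s + 2*s**2 (B(s) = (s**2 + s**2) + s = 2*s**2 + s = s + 2*s**2)
I(n) = (1 + sqrt(78 + n))**2 (I(n) = (sqrt(n + 6*(1 + 2*6)) + 1)**2 = (sqrt(n + 6*(1 + 12)) + 1)**2 = (sqrt(n + 6*13) + 1)**2 = (sqrt(n + 78) + 1)**2 = (sqrt(78 + n) + 1)**2 = (1 + sqrt(78 + n))**2)
(b + 1/37)*I(-2) = (-48 + 1/37)*(1 + sqrt(78 - 2))**2 = (-48 + 1/37)*(1 + sqrt(76))**2 = -1775*(1 + 2*sqrt(19))**2/37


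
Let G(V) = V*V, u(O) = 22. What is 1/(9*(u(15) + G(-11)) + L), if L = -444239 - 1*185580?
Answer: -1/628532 ≈ -1.5910e-6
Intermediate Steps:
G(V) = V**2
L = -629819 (L = -444239 - 185580 = -629819)
1/(9*(u(15) + G(-11)) + L) = 1/(9*(22 + (-11)**2) - 629819) = 1/(9*(22 + 121) - 629819) = 1/(9*143 - 629819) = 1/(1287 - 629819) = 1/(-628532) = -1/628532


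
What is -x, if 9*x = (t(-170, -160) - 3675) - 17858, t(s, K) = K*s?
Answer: -1889/3 ≈ -629.67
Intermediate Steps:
x = 1889/3 (x = ((-160*(-170) - 3675) - 17858)/9 = ((27200 - 3675) - 17858)/9 = (23525 - 17858)/9 = (1/9)*5667 = 1889/3 ≈ 629.67)
-x = -1*1889/3 = -1889/3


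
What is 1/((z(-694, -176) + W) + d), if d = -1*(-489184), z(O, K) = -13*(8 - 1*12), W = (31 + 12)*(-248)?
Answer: 1/478572 ≈ 2.0895e-6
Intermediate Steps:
W = -10664 (W = 43*(-248) = -10664)
z(O, K) = 52 (z(O, K) = -13*(8 - 12) = -13*(-4) = 52)
d = 489184
1/((z(-694, -176) + W) + d) = 1/((52 - 10664) + 489184) = 1/(-10612 + 489184) = 1/478572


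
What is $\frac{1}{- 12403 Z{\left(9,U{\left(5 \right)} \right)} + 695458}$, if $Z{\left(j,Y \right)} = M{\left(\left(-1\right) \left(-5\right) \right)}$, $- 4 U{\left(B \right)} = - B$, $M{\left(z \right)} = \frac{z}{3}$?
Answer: $\frac{3}{2024359} \approx 1.482 \cdot 10^{-6}$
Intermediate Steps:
$M{\left(z \right)} = \frac{z}{3}$ ($M{\left(z \right)} = z \frac{1}{3} = \frac{z}{3}$)
$U{\left(B \right)} = \frac{B}{4}$ ($U{\left(B \right)} = - \frac{\left(-1\right) B}{4} = \frac{B}{4}$)
$Z{\left(j,Y \right)} = \frac{5}{3}$ ($Z{\left(j,Y \right)} = \frac{\left(-1\right) \left(-5\right)}{3} = \frac{1}{3} \cdot 5 = \frac{5}{3}$)
$\frac{1}{- 12403 Z{\left(9,U{\left(5 \right)} \right)} + 695458} = \frac{1}{\left(-12403\right) \frac{5}{3} + 695458} = \frac{1}{- \frac{62015}{3} + 695458} = \frac{1}{\frac{2024359}{3}} = \frac{3}{2024359}$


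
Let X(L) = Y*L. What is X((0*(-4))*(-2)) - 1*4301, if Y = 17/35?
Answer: -4301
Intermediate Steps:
Y = 17/35 (Y = 17*(1/35) = 17/35 ≈ 0.48571)
X(L) = 17*L/35
X((0*(-4))*(-2)) - 1*4301 = 17*((0*(-4))*(-2))/35 - 1*4301 = 17*(0*(-2))/35 - 4301 = (17/35)*0 - 4301 = 0 - 4301 = -4301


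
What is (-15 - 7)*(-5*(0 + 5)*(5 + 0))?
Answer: 2750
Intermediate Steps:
(-15 - 7)*(-5*(0 + 5)*(5 + 0)) = -(-110)*5*5 = -(-110)*25 = -22*(-125) = 2750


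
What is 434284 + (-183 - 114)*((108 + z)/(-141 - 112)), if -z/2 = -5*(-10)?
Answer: 9988748/23 ≈ 4.3429e+5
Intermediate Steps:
z = -100 (z = -(-10)*(-10) = -2*50 = -100)
434284 + (-183 - 114)*((108 + z)/(-141 - 112)) = 434284 + (-183 - 114)*((108 - 100)/(-141 - 112)) = 434284 - 2376/(-253) = 434284 - 2376*(-1)/253 = 434284 - 297*(-8/253) = 434284 + 216/23 = 9988748/23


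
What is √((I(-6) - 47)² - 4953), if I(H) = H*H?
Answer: 4*I*√302 ≈ 69.513*I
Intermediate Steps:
I(H) = H²
√((I(-6) - 47)² - 4953) = √(((-6)² - 47)² - 4953) = √((36 - 47)² - 4953) = √((-11)² - 4953) = √(121 - 4953) = √(-4832) = 4*I*√302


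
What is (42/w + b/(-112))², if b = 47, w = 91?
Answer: 3721/2119936 ≈ 0.0017552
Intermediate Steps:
(42/w + b/(-112))² = (42/91 + 47/(-112))² = (42*(1/91) + 47*(-1/112))² = (6/13 - 47/112)² = (61/1456)² = 3721/2119936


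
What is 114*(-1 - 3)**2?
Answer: 1824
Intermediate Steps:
114*(-1 - 3)**2 = 114*(-4)**2 = 114*16 = 1824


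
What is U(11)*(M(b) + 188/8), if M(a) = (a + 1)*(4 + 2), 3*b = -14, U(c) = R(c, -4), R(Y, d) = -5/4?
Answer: -15/8 ≈ -1.8750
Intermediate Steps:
R(Y, d) = -5/4 (R(Y, d) = -5*1/4 = -5/4)
U(c) = -5/4
b = -14/3 (b = (1/3)*(-14) = -14/3 ≈ -4.6667)
M(a) = 6 + 6*a (M(a) = (1 + a)*6 = 6 + 6*a)
U(11)*(M(b) + 188/8) = -5*((6 + 6*(-14/3)) + 188/8)/4 = -5*((6 - 28) + 188*(1/8))/4 = -5*(-22 + 47/2)/4 = -5/4*3/2 = -15/8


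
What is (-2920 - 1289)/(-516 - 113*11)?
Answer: 4209/1759 ≈ 2.3928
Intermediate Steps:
(-2920 - 1289)/(-516 - 113*11) = -4209/(-516 - 1243) = -4209/(-1759) = -4209*(-1/1759) = 4209/1759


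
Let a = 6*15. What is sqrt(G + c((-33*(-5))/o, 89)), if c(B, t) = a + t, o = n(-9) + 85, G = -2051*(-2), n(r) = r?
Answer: sqrt(4281) ≈ 65.429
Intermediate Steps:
G = 4102
a = 90
o = 76 (o = -9 + 85 = 76)
c(B, t) = 90 + t
sqrt(G + c((-33*(-5))/o, 89)) = sqrt(4102 + (90 + 89)) = sqrt(4102 + 179) = sqrt(4281)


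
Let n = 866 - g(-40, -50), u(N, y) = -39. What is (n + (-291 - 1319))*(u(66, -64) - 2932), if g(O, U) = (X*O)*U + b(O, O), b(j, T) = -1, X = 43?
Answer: 257713453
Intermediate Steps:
g(O, U) = -1 + 43*O*U (g(O, U) = (43*O)*U - 1 = 43*O*U - 1 = -1 + 43*O*U)
n = -85133 (n = 866 - (-1 + 43*(-40)*(-50)) = 866 - (-1 + 86000) = 866 - 1*85999 = 866 - 85999 = -85133)
(n + (-291 - 1319))*(u(66, -64) - 2932) = (-85133 + (-291 - 1319))*(-39 - 2932) = (-85133 - 1610)*(-2971) = -86743*(-2971) = 257713453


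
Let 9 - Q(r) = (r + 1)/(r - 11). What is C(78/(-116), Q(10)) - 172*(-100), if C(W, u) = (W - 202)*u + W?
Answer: 762461/58 ≈ 13146.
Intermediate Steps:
Q(r) = 9 - (1 + r)/(-11 + r) (Q(r) = 9 - (r + 1)/(r - 11) = 9 - (1 + r)/(-11 + r))
C(W, u) = W + u*(-202 + W) (C(W, u) = (-202 + W)*u + W = u*(-202 + W) + W = W + u*(-202 + W))
C(78/(-116), Q(10)) - 172*(-100) = (78/(-116) - 808*(-25 + 2*10)/(-11 + 10) + (78/(-116))*(4*(-25 + 2*10)/(-11 + 10))) - 172*(-100) = (78*(-1/116) - 808*(-25 + 20)/(-1) + (78*(-1/116))*(4*(-25 + 20)/(-1))) - 1*(-17200) = (-39/58 - 808*(-1)*(-5) - 78*(-1)*(-5)/29) + 17200 = (-39/58 - 202*20 - 39/58*20) + 17200 = (-39/58 - 4040 - 390/29) + 17200 = -235139/58 + 17200 = 762461/58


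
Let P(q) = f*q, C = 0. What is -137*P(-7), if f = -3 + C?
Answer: -2877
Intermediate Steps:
f = -3 (f = -3 + 0 = -3)
P(q) = -3*q
-137*P(-7) = -(-411)*(-7) = -137*21 = -2877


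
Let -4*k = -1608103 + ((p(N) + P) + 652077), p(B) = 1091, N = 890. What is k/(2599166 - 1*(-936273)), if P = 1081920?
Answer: -126985/14141756 ≈ -0.0089794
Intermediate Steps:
k = -126985/4 (k = -(-1608103 + ((1091 + 1081920) + 652077))/4 = -(-1608103 + (1083011 + 652077))/4 = -(-1608103 + 1735088)/4 = -¼*126985 = -126985/4 ≈ -31746.)
k/(2599166 - 1*(-936273)) = -126985/(4*(2599166 - 1*(-936273))) = -126985/(4*(2599166 + 936273)) = -126985/4/3535439 = -126985/4*1/3535439 = -126985/14141756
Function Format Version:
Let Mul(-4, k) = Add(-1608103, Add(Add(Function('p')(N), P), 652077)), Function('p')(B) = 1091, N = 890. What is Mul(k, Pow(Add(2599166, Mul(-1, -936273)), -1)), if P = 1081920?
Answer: Rational(-126985, 14141756) ≈ -0.0089794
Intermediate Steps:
k = Rational(-126985, 4) (k = Mul(Rational(-1, 4), Add(-1608103, Add(Add(1091, 1081920), 652077))) = Mul(Rational(-1, 4), Add(-1608103, Add(1083011, 652077))) = Mul(Rational(-1, 4), Add(-1608103, 1735088)) = Mul(Rational(-1, 4), 126985) = Rational(-126985, 4) ≈ -31746.)
Mul(k, Pow(Add(2599166, Mul(-1, -936273)), -1)) = Mul(Rational(-126985, 4), Pow(Add(2599166, Mul(-1, -936273)), -1)) = Mul(Rational(-126985, 4), Pow(Add(2599166, 936273), -1)) = Mul(Rational(-126985, 4), Pow(3535439, -1)) = Mul(Rational(-126985, 4), Rational(1, 3535439)) = Rational(-126985, 14141756)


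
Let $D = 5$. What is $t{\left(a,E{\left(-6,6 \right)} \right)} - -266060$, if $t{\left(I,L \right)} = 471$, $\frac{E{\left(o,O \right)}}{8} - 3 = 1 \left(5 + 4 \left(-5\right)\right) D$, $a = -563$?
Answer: $266531$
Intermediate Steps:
$E{\left(o,O \right)} = -576$ ($E{\left(o,O \right)} = 24 + 8 \cdot 1 \left(5 + 4 \left(-5\right)\right) 5 = 24 + 8 \cdot 1 \left(5 - 20\right) 5 = 24 + 8 \cdot 1 \left(-15\right) 5 = 24 + 8 \left(\left(-15\right) 5\right) = 24 + 8 \left(-75\right) = 24 - 600 = -576$)
$t{\left(a,E{\left(-6,6 \right)} \right)} - -266060 = 471 - -266060 = 471 + 266060 = 266531$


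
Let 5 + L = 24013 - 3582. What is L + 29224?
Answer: 49650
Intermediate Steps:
L = 20426 (L = -5 + (24013 - 3582) = -5 + 20431 = 20426)
L + 29224 = 20426 + 29224 = 49650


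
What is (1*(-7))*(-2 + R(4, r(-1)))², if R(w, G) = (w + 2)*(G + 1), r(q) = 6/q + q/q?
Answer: -4732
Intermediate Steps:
r(q) = 1 + 6/q (r(q) = 6/q + 1 = 1 + 6/q)
R(w, G) = (1 + G)*(2 + w) (R(w, G) = (2 + w)*(1 + G) = (1 + G)*(2 + w))
(1*(-7))*(-2 + R(4, r(-1)))² = (1*(-7))*(-2 + (2 + 4 + 2*((6 - 1)/(-1)) + ((6 - 1)/(-1))*4))² = -7*(-2 + (2 + 4 + 2*(-1*5) - 1*5*4))² = -7*(-2 + (2 + 4 + 2*(-5) - 5*4))² = -7*(-2 + (2 + 4 - 10 - 20))² = -7*(-2 - 24)² = -7*(-26)² = -7*676 = -4732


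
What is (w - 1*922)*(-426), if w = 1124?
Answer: -86052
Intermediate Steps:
(w - 1*922)*(-426) = (1124 - 1*922)*(-426) = (1124 - 922)*(-426) = 202*(-426) = -86052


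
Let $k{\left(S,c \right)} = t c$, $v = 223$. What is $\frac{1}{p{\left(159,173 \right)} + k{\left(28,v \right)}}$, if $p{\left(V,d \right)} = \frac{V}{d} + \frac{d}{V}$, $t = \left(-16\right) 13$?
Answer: $- \frac{27507}{1275829478} \approx -2.156 \cdot 10^{-5}$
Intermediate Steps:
$t = -208$
$k{\left(S,c \right)} = - 208 c$
$\frac{1}{p{\left(159,173 \right)} + k{\left(28,v \right)}} = \frac{1}{\left(\frac{159}{173} + \frac{173}{159}\right) - 46384} = \frac{1}{\frac{55210}{27507} - 46384} = \frac{1}{- \frac{1275829478}{27507}} = - \frac{27507}{1275829478}$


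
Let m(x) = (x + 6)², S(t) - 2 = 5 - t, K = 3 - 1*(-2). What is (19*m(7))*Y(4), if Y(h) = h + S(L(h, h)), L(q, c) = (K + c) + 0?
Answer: 6422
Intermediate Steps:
K = 5 (K = 3 + 2 = 5)
L(q, c) = 5 + c (L(q, c) = (5 + c) + 0 = 5 + c)
S(t) = 7 - t (S(t) = 2 + (5 - t) = 7 - t)
m(x) = (6 + x)²
Y(h) = 2 (Y(h) = h + (7 - (5 + h)) = h + (7 + (-5 - h)) = h + (2 - h) = 2)
(19*m(7))*Y(4) = (19*(6 + 7)²)*2 = (19*13²)*2 = (19*169)*2 = 3211*2 = 6422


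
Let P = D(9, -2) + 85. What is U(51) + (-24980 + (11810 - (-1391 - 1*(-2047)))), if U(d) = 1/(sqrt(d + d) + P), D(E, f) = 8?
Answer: -39390243/2849 - sqrt(102)/8547 ≈ -13826.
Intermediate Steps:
P = 93 (P = 8 + 85 = 93)
U(d) = 1/(93 + sqrt(2)*sqrt(d)) (U(d) = 1/(sqrt(d + d) + 93) = 1/(sqrt(2*d) + 93) = 1/(sqrt(2)*sqrt(d) + 93) = 1/(93 + sqrt(2)*sqrt(d)))
U(51) + (-24980 + (11810 - (-1391 - 1*(-2047)))) = 1/(93 + sqrt(2)*sqrt(51)) + (-24980 + (11810 - (-1391 - 1*(-2047)))) = 1/(93 + sqrt(102)) + (-24980 + (11810 - (-1391 + 2047))) = 1/(93 + sqrt(102)) + (-24980 + (11810 - 1*656)) = 1/(93 + sqrt(102)) + (-24980 + (11810 - 656)) = 1/(93 + sqrt(102)) + (-24980 + 11154) = 1/(93 + sqrt(102)) - 13826 = -13826 + 1/(93 + sqrt(102))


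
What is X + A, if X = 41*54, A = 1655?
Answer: 3869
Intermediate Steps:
X = 2214
X + A = 2214 + 1655 = 3869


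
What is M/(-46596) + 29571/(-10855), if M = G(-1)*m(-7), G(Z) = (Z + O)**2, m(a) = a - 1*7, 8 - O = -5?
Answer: -113000553/42149965 ≈ -2.6809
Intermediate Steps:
O = 13 (O = 8 - 1*(-5) = 8 + 5 = 13)
m(a) = -7 + a (m(a) = a - 7 = -7 + a)
G(Z) = (13 + Z)**2 (G(Z) = (Z + 13)**2 = (13 + Z)**2)
M = -2016 (M = (13 - 1)**2*(-7 - 7) = 12**2*(-14) = 144*(-14) = -2016)
M/(-46596) + 29571/(-10855) = -2016/(-46596) + 29571/(-10855) = -2016*(-1/46596) + 29571*(-1/10855) = 168/3883 - 29571/10855 = -113000553/42149965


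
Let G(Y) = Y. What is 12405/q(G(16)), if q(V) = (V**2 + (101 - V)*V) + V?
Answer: 4135/544 ≈ 7.6011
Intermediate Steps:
q(V) = V + V**2 + V*(101 - V) (q(V) = (V**2 + V*(101 - V)) + V = V + V**2 + V*(101 - V))
12405/q(G(16)) = 12405/((102*16)) = 12405/1632 = 12405*(1/1632) = 4135/544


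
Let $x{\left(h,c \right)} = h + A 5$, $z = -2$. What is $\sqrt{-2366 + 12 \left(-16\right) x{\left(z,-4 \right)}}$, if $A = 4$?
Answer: $i \sqrt{5822} \approx 76.302 i$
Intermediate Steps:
$x{\left(h,c \right)} = 20 + h$ ($x{\left(h,c \right)} = h + 4 \cdot 5 = h + 20 = 20 + h$)
$\sqrt{-2366 + 12 \left(-16\right) x{\left(z,-4 \right)}} = \sqrt{-2366 + 12 \left(-16\right) \left(20 - 2\right)} = \sqrt{-2366 - 3456} = \sqrt{-5822} = i \sqrt{5822}$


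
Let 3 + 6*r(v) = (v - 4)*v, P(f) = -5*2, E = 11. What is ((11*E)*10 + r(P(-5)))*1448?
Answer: 5355428/3 ≈ 1.7851e+6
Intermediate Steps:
P(f) = -10
r(v) = -½ + v*(-4 + v)/6 (r(v) = -½ + ((v - 4)*v)/6 = -½ + ((-4 + v)*v)/6 = -½ + (v*(-4 + v))/6 = -½ + v*(-4 + v)/6)
((11*E)*10 + r(P(-5)))*1448 = ((11*11)*10 + (-½ - ⅔*(-10) + (⅙)*(-10)²))*1448 = (121*10 + (-½ + 20/3 + (⅙)*100))*1448 = (1210 + (-½ + 20/3 + 50/3))*1448 = (1210 + 137/6)*1448 = (7397/6)*1448 = 5355428/3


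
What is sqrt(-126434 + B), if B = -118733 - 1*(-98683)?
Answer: 6*I*sqrt(4069) ≈ 382.73*I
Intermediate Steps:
B = -20050 (B = -118733 + 98683 = -20050)
sqrt(-126434 + B) = sqrt(-126434 - 20050) = sqrt(-146484) = 6*I*sqrt(4069)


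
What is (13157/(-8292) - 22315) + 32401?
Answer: 83619955/8292 ≈ 10084.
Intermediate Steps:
(13157/(-8292) - 22315) + 32401 = (13157*(-1/8292) - 22315) + 32401 = (-13157/8292 - 22315) + 32401 = -185049137/8292 + 32401 = 83619955/8292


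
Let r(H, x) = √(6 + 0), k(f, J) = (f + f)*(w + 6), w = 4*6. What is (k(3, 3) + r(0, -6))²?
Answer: (180 + √6)² ≈ 33288.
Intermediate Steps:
w = 24
k(f, J) = 60*f (k(f, J) = (f + f)*(24 + 6) = (2*f)*30 = 60*f)
r(H, x) = √6
(k(3, 3) + r(0, -6))² = (60*3 + √6)² = (180 + √6)²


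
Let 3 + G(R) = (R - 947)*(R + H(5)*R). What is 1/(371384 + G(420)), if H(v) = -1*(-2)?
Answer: -1/292639 ≈ -3.4172e-6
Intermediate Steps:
H(v) = 2
G(R) = -3 + 3*R*(-947 + R) (G(R) = -3 + (R - 947)*(R + 2*R) = -3 + (-947 + R)*(3*R) = -3 + 3*R*(-947 + R))
1/(371384 + G(420)) = 1/(371384 + (-3 - 2841*420 + 3*420**2)) = 1/(371384 + (-3 - 1193220 + 3*176400)) = 1/(371384 + (-3 - 1193220 + 529200)) = 1/(371384 - 664023) = 1/(-292639) = -1/292639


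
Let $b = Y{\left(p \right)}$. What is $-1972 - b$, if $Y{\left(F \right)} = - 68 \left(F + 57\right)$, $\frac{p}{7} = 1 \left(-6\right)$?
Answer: $-952$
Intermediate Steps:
$p = -42$ ($p = 7 \cdot 1 \left(-6\right) = 7 \left(-6\right) = -42$)
$Y{\left(F \right)} = -3876 - 68 F$ ($Y{\left(F \right)} = - 68 \left(57 + F\right) = -3876 - 68 F$)
$b = -1020$ ($b = -3876 - -2856 = -3876 + 2856 = -1020$)
$-1972 - b = -1972 - -1020 = -1972 + 1020 = -952$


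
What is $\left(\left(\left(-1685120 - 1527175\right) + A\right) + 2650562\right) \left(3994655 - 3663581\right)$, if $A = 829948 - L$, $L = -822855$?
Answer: $361224909180$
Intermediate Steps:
$A = 1652803$ ($A = 829948 - -822855 = 829948 + 822855 = 1652803$)
$\left(\left(\left(-1685120 - 1527175\right) + A\right) + 2650562\right) \left(3994655 - 3663581\right) = \left(\left(\left(-1685120 - 1527175\right) + 1652803\right) + 2650562\right) \left(3994655 - 3663581\right) = \left(\left(-3212295 + 1652803\right) + 2650562\right) 331074 = \left(-1559492 + 2650562\right) 331074 = 1091070 \cdot 331074 = 361224909180$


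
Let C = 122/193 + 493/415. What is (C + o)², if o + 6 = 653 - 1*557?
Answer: 54086155040241/6415209025 ≈ 8430.9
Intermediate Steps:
o = 90 (o = -6 + (653 - 1*557) = -6 + (653 - 557) = -6 + 96 = 90)
C = 145779/80095 (C = 122*(1/193) + 493*(1/415) = 122/193 + 493/415 = 145779/80095 ≈ 1.8201)
(C + o)² = (145779/80095 + 90)² = (7354329/80095)² = 54086155040241/6415209025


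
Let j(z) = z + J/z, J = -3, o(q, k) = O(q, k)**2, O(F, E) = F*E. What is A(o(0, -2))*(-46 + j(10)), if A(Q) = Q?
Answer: 0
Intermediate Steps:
O(F, E) = E*F
o(q, k) = k**2*q**2 (o(q, k) = (k*q)**2 = k**2*q**2)
j(z) = z - 3/z
A(o(0, -2))*(-46 + j(10)) = ((-2)**2*0**2)*(-46 + (10 - 3/10)) = (4*0)*(-46 + (10 - 3*1/10)) = 0*(-46 + (10 - 3/10)) = 0*(-46 + 97/10) = 0*(-363/10) = 0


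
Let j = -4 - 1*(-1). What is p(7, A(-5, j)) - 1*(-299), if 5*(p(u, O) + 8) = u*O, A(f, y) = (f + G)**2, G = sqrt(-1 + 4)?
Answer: 1651/5 - 14*sqrt(3) ≈ 305.95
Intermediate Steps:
j = -3 (j = -4 + 1 = -3)
G = sqrt(3) ≈ 1.7320
A(f, y) = (f + sqrt(3))**2
p(u, O) = -8 + O*u/5 (p(u, O) = -8 + (u*O)/5 = -8 + (O*u)/5 = -8 + O*u/5)
p(7, A(-5, j)) - 1*(-299) = (-8 + (1/5)*(-5 + sqrt(3))**2*7) - 1*(-299) = (-8 + 7*(-5 + sqrt(3))**2/5) + 299 = 291 + 7*(-5 + sqrt(3))**2/5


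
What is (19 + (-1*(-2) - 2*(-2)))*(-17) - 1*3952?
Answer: -4377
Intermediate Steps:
(19 + (-1*(-2) - 2*(-2)))*(-17) - 1*3952 = (19 + (2 + 4))*(-17) - 3952 = (19 + 6)*(-17) - 3952 = 25*(-17) - 3952 = -425 - 3952 = -4377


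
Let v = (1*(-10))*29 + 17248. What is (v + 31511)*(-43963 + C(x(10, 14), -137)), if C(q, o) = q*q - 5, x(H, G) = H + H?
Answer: -2111697392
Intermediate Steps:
x(H, G) = 2*H
C(q, o) = -5 + q**2 (C(q, o) = q**2 - 5 = -5 + q**2)
v = 16958 (v = -10*29 + 17248 = -290 + 17248 = 16958)
(v + 31511)*(-43963 + C(x(10, 14), -137)) = (16958 + 31511)*(-43963 + (-5 + (2*10)**2)) = 48469*(-43963 + (-5 + 20**2)) = 48469*(-43963 + (-5 + 400)) = 48469*(-43963 + 395) = 48469*(-43568) = -2111697392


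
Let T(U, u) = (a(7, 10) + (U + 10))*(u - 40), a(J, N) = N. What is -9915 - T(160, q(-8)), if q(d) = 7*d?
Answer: 7365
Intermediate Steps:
T(U, u) = (-40 + u)*(20 + U) (T(U, u) = (10 + (U + 10))*(u - 40) = (10 + (10 + U))*(-40 + u) = (20 + U)*(-40 + u) = (-40 + u)*(20 + U))
-9915 - T(160, q(-8)) = -9915 - (-800 - 40*160 + 20*(7*(-8)) + 160*(7*(-8))) = -9915 - (-800 - 6400 + 20*(-56) + 160*(-56)) = -9915 - (-800 - 6400 - 1120 - 8960) = -9915 - 1*(-17280) = -9915 + 17280 = 7365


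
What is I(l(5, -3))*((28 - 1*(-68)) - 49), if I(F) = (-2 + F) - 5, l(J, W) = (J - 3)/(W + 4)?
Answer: -235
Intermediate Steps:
l(J, W) = (-3 + J)/(4 + W)
I(F) = -7 + F
I(l(5, -3))*((28 - 1*(-68)) - 49) = (-7 + (-3 + 5)/(4 - 3))*((28 - 1*(-68)) - 49) = (-7 + 2/1)*((28 + 68) - 49) = (-7 + 1*2)*(96 - 49) = (-7 + 2)*47 = -5*47 = -235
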